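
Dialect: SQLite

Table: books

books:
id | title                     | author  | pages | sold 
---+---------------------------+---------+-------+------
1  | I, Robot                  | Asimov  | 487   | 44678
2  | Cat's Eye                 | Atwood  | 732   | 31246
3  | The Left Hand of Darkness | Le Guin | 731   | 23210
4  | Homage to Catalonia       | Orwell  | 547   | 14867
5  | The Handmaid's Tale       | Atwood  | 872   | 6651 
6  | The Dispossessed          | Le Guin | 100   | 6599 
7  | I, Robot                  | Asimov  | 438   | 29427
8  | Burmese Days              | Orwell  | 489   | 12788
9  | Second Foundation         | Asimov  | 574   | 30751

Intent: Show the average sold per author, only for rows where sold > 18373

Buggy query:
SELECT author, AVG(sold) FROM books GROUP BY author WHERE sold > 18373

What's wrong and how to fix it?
Bug: WHERE cannot follow GROUP BY

Fix: Move the WHERE clause before GROUP BY

Corrected query:
SELECT author, AVG(sold) FROM books WHERE sold > 18373 GROUP BY author

Result:
author  | AVG(sold)
--------+----------
Asimov  | 34952    
Atwood  | 31246    
Le Guin | 23210    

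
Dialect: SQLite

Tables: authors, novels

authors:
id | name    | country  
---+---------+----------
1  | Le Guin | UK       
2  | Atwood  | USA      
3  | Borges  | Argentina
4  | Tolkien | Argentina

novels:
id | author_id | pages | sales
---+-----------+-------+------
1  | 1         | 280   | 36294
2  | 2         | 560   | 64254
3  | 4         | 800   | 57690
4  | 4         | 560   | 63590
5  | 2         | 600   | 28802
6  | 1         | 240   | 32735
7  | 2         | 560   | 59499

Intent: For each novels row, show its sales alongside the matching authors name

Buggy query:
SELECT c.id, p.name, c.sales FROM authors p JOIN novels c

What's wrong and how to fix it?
Bug: JOIN with no ON clause produces a cartesian product; every novels row pairs with every authors row

Fix: Add ON c.author_id = p.id to the JOIN

Corrected query:
SELECT c.id, p.name, c.sales FROM authors p JOIN novels c ON c.author_id = p.id

Result:
id | name    | sales
---+---------+------
1  | Le Guin | 36294
2  | Atwood  | 64254
3  | Tolkien | 57690
4  | Tolkien | 63590
5  | Atwood  | 28802
6  | Le Guin | 32735
7  | Atwood  | 59499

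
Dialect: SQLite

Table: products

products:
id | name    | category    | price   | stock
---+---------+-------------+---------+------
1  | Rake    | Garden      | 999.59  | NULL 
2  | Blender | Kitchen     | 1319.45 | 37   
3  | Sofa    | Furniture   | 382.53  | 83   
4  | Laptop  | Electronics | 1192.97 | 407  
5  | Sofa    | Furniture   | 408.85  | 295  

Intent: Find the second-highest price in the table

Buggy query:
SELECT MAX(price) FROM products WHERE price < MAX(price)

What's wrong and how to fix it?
Bug: MAX(price) on the right of the comparison is an aggregate-in-WHERE error

Fix: Put the inner MAX in a scalar subquery

Corrected query:
SELECT MAX(price) FROM products WHERE price < (SELECT MAX(price) FROM products)

Result:
MAX(price)
----------
1192.97   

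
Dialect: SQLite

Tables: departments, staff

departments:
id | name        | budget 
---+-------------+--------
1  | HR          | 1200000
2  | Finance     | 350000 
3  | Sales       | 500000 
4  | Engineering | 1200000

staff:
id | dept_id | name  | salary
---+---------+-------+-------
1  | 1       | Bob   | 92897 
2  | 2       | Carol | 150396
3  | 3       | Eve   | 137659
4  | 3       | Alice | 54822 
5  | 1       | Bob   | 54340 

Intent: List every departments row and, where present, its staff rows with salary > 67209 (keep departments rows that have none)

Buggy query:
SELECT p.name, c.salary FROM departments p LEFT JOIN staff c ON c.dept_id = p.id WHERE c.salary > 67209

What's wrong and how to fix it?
Bug: Filtering c.salary in WHERE discards the NULL rows produced by LEFT JOIN, turning it into an inner join

Fix: Move the right-table condition into the ON clause so unmatched parents are kept

Corrected query:
SELECT p.name, c.salary FROM departments p LEFT JOIN staff c ON c.dept_id = p.id AND c.salary > 67209

Result:
name        | salary
------------+-------
HR          | 92897 
Finance     | 150396
Sales       | 137659
Engineering | NULL  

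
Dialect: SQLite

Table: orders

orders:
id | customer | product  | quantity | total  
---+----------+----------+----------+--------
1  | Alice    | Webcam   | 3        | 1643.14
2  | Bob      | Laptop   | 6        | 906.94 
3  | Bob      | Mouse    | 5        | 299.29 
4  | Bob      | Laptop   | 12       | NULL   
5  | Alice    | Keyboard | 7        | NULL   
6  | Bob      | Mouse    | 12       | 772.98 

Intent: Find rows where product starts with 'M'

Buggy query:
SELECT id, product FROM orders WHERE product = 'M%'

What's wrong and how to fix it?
Bug: Wildcards only work with LIKE; '=' treats '%' as a literal character

Fix: Use LIKE for wildcard pattern matching

Corrected query:
SELECT id, product FROM orders WHERE product LIKE 'M%'

Result:
id | product
---+--------
3  | Mouse  
6  | Mouse  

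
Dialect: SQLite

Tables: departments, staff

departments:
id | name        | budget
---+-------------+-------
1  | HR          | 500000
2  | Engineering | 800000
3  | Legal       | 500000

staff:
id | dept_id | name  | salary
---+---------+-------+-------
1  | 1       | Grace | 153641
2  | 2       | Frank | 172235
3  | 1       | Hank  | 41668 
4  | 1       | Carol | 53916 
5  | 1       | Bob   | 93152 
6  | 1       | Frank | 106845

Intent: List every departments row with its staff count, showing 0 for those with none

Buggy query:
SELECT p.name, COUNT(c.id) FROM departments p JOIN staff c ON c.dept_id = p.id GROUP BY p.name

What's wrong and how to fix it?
Bug: INNER JOIN drops departments rows that have no matching staff rows

Fix: Switch to LEFT JOIN to retain unmatched parent rows

Corrected query:
SELECT p.name, COUNT(c.id) FROM departments p LEFT JOIN staff c ON c.dept_id = p.id GROUP BY p.name

Result:
name        | COUNT(c.id)
------------+------------
Engineering | 1          
HR          | 5          
Legal       | 0          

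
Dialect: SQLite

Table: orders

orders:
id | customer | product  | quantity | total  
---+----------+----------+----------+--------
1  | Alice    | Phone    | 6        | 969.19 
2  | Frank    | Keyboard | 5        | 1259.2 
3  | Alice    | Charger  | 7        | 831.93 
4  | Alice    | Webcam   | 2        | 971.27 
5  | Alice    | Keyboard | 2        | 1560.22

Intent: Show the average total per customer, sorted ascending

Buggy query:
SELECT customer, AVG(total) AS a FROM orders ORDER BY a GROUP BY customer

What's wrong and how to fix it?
Bug: ORDER BY appears before GROUP BY; SQL clause order requires GROUP BY first

Fix: Move ORDER BY to the end, after GROUP BY

Corrected query:
SELECT customer, AVG(total) AS a FROM orders GROUP BY customer ORDER BY a

Result:
customer | a        
---------+----------
Alice    | 1083.1525
Frank    | 1259.2   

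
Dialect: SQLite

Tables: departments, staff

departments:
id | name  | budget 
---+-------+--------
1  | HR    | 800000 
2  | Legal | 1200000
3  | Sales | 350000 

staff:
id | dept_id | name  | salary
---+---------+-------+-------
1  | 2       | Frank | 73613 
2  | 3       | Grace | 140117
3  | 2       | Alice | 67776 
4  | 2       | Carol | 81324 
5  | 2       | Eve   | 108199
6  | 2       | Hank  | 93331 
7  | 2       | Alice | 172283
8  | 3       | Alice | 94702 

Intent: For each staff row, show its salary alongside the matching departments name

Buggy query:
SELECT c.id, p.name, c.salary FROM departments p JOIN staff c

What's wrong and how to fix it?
Bug: Missing join condition: each staff row is matched to all departments rows instead of just its own

Fix: Specify the join condition linking the foreign key to the parent id

Corrected query:
SELECT c.id, p.name, c.salary FROM departments p JOIN staff c ON c.dept_id = p.id

Result:
id | name  | salary
---+-------+-------
1  | Legal | 73613 
2  | Sales | 140117
3  | Legal | 67776 
4  | Legal | 81324 
5  | Legal | 108199
6  | Legal | 93331 
7  | Legal | 172283
8  | Sales | 94702 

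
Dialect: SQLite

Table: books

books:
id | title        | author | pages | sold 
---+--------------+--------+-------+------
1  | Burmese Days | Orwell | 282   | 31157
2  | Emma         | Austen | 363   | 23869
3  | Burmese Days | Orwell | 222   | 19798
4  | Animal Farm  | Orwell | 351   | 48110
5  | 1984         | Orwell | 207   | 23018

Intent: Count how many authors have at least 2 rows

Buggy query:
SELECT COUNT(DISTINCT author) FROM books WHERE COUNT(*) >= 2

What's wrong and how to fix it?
Bug: COUNT(*) cannot appear in WHERE; the per-group count doesn't exist yet

Fix: Use a subquery that GROUPs and filters with HAVING, then count its rows

Corrected query:
SELECT COUNT(*) FROM (SELECT author FROM books GROUP BY author HAVING COUNT(*) >= 2)

Result:
COUNT(*)
--------
1       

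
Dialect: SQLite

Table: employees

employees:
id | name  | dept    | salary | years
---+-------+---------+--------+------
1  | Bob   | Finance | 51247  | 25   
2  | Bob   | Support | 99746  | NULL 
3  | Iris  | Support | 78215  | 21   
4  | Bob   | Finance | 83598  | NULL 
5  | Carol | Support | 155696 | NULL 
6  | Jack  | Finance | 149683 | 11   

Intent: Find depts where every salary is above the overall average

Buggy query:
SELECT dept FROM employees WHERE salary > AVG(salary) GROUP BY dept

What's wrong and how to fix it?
Bug: WHERE evaluates per row before aggregation, so AVG() is unavailable

Fix: Use a subquery for AVG and a HAVING MIN(...) filter so the condition holds for every row in the group

Corrected query:
SELECT dept FROM employees GROUP BY dept HAVING MIN(salary) > (SELECT AVG(salary) FROM employees)

Result:
(no rows)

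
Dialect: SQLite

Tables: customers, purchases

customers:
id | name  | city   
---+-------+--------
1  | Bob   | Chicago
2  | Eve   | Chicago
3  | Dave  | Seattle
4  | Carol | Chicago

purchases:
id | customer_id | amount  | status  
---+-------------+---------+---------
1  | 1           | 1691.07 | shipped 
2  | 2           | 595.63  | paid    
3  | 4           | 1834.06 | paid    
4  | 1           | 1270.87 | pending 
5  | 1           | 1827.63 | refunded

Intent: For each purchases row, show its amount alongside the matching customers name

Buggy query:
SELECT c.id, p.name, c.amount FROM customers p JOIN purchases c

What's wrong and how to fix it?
Bug: JOIN with no ON clause produces a cartesian product; every purchases row pairs with every customers row

Fix: Specify the join condition linking the foreign key to the parent id

Corrected query:
SELECT c.id, p.name, c.amount FROM customers p JOIN purchases c ON c.customer_id = p.id

Result:
id | name  | amount 
---+-------+--------
1  | Bob   | 1691.07
2  | Eve   | 595.63 
3  | Carol | 1834.06
4  | Bob   | 1270.87
5  | Bob   | 1827.63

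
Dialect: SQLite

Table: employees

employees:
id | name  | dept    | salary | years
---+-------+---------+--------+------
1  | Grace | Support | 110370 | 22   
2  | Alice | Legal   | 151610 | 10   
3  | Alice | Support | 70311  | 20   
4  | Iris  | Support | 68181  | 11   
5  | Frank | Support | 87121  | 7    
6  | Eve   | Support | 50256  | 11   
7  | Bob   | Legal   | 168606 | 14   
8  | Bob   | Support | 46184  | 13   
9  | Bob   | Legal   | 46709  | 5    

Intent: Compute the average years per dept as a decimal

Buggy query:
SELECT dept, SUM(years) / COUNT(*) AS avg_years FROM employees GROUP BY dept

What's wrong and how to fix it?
Bug: SUM(years) and COUNT(*) are both integers; the division truncates the fractional part

Fix: Cast one side to REAL so the division keeps the fractional part

Corrected query:
SELECT dept, SUM(years) * 1.0 / COUNT(*) AS avg_years FROM employees GROUP BY dept

Result:
dept    | avg_years
--------+----------
Legal   | 9.666667 
Support | 14       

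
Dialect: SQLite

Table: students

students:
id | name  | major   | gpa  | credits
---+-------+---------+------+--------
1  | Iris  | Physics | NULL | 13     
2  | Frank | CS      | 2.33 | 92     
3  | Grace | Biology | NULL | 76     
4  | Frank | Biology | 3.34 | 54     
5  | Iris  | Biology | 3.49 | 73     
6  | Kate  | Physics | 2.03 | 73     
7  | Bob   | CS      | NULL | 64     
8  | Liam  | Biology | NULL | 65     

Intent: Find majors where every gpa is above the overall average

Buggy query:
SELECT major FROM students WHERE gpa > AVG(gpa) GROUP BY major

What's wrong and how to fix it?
Bug: AVG() is an aggregate; it can't sit directly in WHERE

Fix: Compute the overall average in a scalar subquery and compare each group's MIN against it in HAVING

Corrected query:
SELECT major FROM students GROUP BY major HAVING MIN(gpa) > (SELECT AVG(gpa) FROM students)

Result:
major  
-------
Biology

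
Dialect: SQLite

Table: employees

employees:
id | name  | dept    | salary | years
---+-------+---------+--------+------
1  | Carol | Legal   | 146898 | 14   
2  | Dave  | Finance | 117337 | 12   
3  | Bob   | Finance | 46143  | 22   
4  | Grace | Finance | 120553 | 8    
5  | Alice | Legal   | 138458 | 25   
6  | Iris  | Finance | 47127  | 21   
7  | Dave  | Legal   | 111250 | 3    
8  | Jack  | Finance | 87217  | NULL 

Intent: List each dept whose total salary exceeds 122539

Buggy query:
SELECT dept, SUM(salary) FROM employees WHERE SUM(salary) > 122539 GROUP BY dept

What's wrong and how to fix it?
Bug: Aggregate functions cannot appear in a WHERE clause

Fix: Use HAVING (which filters groups after aggregation) instead of WHERE

Corrected query:
SELECT dept, SUM(salary) FROM employees GROUP BY dept HAVING SUM(salary) > 122539

Result:
dept    | SUM(salary)
--------+------------
Finance | 418377     
Legal   | 396606     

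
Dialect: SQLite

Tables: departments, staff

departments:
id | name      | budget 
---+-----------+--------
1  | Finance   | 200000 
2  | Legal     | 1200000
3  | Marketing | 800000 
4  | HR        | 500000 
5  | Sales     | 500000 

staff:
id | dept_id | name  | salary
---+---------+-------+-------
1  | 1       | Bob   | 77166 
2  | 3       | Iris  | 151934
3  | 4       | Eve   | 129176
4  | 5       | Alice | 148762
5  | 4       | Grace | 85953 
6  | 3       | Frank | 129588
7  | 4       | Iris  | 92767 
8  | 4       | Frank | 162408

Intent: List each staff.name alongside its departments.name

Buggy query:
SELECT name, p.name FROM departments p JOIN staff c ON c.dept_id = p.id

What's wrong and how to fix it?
Bug: 'name' exists in both joined tables, so the database can't tell which one is meant

Fix: Qualify the column with its table alias (c.name)

Corrected query:
SELECT c.name, p.name FROM departments p JOIN staff c ON c.dept_id = p.id

Result:
name  | name     
------+----------
Bob   | Finance  
Iris  | Marketing
Eve   | HR       
Alice | Sales    
Grace | HR       
Frank | Marketing
Iris  | HR       
Frank | HR       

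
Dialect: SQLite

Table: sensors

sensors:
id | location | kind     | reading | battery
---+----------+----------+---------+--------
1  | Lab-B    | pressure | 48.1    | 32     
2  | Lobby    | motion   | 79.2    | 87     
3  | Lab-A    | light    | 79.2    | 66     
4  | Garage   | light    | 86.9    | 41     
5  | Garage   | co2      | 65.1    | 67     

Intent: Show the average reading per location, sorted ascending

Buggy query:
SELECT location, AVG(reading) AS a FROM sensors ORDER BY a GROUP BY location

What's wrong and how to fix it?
Bug: GROUP BY must precede ORDER BY

Fix: Reorder: SELECT … FROM … GROUP BY … ORDER BY …

Corrected query:
SELECT location, AVG(reading) AS a FROM sensors GROUP BY location ORDER BY a

Result:
location | a   
---------+-----
Lab-B    | 48.1
Garage   | 76  
Lab-A    | 79.2
Lobby    | 79.2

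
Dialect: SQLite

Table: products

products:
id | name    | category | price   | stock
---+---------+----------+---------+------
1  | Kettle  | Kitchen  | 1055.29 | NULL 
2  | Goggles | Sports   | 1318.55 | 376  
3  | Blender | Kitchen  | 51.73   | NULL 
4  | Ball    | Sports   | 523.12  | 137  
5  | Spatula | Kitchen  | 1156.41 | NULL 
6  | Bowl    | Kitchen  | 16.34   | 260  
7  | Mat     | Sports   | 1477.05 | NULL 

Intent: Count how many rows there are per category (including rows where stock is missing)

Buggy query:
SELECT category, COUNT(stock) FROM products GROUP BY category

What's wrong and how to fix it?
Bug: COUNT(stock) skips NULLs, so groups with missing stock are undercounted

Fix: Replace COUNT(stock) with COUNT(*)

Corrected query:
SELECT category, COUNT(*) FROM products GROUP BY category

Result:
category | COUNT(*)
---------+---------
Kitchen  | 4       
Sports   | 3       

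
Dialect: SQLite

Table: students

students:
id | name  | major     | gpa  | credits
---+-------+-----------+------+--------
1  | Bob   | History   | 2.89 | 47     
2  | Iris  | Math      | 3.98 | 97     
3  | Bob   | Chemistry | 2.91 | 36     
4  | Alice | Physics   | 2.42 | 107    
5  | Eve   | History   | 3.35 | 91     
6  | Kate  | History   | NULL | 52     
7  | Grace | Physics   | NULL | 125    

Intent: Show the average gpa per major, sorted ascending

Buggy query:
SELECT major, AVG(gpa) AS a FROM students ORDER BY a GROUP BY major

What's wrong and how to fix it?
Bug: GROUP BY must precede ORDER BY

Fix: Reorder: SELECT … FROM … GROUP BY … ORDER BY …

Corrected query:
SELECT major, AVG(gpa) AS a FROM students GROUP BY major ORDER BY a

Result:
major     | a   
----------+-----
Physics   | 2.42
Chemistry | 2.91
History   | 3.12
Math      | 3.98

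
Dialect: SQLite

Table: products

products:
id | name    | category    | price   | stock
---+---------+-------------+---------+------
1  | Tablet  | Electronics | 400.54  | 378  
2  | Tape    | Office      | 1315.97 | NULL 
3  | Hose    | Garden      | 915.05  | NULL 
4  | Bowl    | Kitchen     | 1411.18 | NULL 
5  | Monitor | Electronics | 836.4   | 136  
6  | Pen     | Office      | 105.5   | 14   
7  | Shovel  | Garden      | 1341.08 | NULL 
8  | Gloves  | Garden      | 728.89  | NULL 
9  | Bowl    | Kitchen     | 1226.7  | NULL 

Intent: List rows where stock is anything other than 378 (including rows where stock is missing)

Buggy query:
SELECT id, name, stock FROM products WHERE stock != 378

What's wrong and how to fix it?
Bug: 'stock != 378' is unknown when stock is NULL, so NULL rows are silently excluded

Fix: Handle NULL separately with IS NULL alongside the inequality

Corrected query:
SELECT id, name, stock FROM products WHERE stock != 378 OR stock IS NULL

Result:
id | name    | stock
---+---------+------
2  | Tape    | NULL 
3  | Hose    | NULL 
4  | Bowl    | NULL 
5  | Monitor | 136  
6  | Pen     | 14   
7  | Shovel  | NULL 
8  | Gloves  | NULL 
9  | Bowl    | NULL 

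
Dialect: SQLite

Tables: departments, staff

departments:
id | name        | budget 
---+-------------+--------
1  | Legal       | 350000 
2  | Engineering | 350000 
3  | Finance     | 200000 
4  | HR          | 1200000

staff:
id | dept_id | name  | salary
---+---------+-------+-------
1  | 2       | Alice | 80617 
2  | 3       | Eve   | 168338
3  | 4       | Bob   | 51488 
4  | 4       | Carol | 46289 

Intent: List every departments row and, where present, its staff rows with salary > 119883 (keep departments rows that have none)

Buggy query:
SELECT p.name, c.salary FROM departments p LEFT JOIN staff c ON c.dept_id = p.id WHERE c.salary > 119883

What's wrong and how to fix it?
Bug: A WHERE condition on the right-hand table after LEFT JOIN drops unmatched parents

Fix: Move the right-table condition into the ON clause so unmatched parents are kept

Corrected query:
SELECT p.name, c.salary FROM departments p LEFT JOIN staff c ON c.dept_id = p.id AND c.salary > 119883

Result:
name        | salary
------------+-------
Legal       | NULL  
Engineering | NULL  
Finance     | 168338
HR          | NULL  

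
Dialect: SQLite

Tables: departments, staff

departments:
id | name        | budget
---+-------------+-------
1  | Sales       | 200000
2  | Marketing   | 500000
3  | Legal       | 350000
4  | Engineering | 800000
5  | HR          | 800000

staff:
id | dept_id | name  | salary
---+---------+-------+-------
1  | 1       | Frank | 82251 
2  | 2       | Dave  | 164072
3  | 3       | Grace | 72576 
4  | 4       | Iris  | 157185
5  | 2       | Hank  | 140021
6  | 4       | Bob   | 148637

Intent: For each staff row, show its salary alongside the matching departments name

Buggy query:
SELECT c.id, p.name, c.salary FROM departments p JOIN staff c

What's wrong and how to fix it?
Bug: Missing join condition: each staff row is matched to all departments rows instead of just its own

Fix: Add ON c.dept_id = p.id to the JOIN

Corrected query:
SELECT c.id, p.name, c.salary FROM departments p JOIN staff c ON c.dept_id = p.id

Result:
id | name        | salary
---+-------------+-------
1  | Sales       | 82251 
2  | Marketing   | 164072
3  | Legal       | 72576 
4  | Engineering | 157185
5  | Marketing   | 140021
6  | Engineering | 148637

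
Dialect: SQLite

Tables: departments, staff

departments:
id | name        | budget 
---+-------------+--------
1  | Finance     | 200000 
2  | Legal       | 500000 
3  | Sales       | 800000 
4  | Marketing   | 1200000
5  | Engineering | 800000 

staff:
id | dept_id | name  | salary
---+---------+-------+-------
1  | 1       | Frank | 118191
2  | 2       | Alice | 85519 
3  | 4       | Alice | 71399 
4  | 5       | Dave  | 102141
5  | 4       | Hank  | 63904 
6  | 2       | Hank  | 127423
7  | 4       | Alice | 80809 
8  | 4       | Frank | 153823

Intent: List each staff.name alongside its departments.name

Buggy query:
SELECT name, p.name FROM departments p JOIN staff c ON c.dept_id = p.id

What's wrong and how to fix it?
Bug: Both tables have a 'name' column; the unqualified reference is ambiguous

Fix: Qualify the column with its table alias (c.name)

Corrected query:
SELECT c.name, p.name FROM departments p JOIN staff c ON c.dept_id = p.id

Result:
name  | name       
------+------------
Frank | Finance    
Alice | Legal      
Alice | Marketing  
Dave  | Engineering
Hank  | Marketing  
Hank  | Legal      
Alice | Marketing  
Frank | Marketing  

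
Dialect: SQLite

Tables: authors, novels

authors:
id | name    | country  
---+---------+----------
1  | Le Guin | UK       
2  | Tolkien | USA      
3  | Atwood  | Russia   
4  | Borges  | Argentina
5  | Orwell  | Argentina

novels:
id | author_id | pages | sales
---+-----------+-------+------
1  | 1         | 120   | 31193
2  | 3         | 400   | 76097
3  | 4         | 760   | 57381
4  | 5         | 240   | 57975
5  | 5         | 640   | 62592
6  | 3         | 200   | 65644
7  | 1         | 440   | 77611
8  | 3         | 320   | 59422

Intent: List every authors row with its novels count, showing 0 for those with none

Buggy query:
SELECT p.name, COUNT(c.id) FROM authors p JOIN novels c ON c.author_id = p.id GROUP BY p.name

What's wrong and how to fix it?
Bug: INNER JOIN drops authors rows that have no matching novels rows

Fix: Use LEFT JOIN so parents without children still appear (COUNT(c.id) gives 0)

Corrected query:
SELECT p.name, COUNT(c.id) FROM authors p LEFT JOIN novels c ON c.author_id = p.id GROUP BY p.name

Result:
name    | COUNT(c.id)
--------+------------
Atwood  | 3          
Borges  | 1          
Le Guin | 2          
Orwell  | 2          
Tolkien | 0          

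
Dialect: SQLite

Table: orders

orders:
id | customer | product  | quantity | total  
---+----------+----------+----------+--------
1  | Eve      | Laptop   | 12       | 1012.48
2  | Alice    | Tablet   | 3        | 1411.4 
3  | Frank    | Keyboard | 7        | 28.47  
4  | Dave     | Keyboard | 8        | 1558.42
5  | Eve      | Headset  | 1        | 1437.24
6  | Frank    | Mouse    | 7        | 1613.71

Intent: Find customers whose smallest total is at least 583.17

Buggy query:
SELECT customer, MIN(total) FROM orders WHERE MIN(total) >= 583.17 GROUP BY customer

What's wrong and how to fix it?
Bug: MIN() in WHERE is a misuse of aggregate

Fix: Replace WHERE with HAVING after the GROUP BY

Corrected query:
SELECT customer, MIN(total) FROM orders GROUP BY customer HAVING MIN(total) >= 583.17

Result:
customer | MIN(total)
---------+-----------
Alice    | 1411.4    
Dave     | 1558.42   
Eve      | 1012.48   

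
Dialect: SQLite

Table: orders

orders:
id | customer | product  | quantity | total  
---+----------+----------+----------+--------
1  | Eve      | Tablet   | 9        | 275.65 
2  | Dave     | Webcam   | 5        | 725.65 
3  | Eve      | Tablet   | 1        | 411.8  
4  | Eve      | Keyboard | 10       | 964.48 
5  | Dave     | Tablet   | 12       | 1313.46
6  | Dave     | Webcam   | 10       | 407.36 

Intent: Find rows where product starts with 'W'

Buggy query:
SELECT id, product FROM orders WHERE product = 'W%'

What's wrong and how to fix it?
Bug: Wildcards only work with LIKE; '=' treats '%' as a literal character

Fix: Use LIKE for wildcard pattern matching

Corrected query:
SELECT id, product FROM orders WHERE product LIKE 'W%'

Result:
id | product
---+--------
2  | Webcam 
6  | Webcam 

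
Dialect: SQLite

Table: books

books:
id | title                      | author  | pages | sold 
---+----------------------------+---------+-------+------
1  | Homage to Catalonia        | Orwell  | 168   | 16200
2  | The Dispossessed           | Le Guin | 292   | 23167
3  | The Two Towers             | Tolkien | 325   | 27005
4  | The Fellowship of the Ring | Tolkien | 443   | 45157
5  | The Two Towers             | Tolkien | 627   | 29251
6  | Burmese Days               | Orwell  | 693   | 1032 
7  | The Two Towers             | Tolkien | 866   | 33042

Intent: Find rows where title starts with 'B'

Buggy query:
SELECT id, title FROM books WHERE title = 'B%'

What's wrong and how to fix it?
Bug: '=' compares the literal string including the % character; pattern matching needs LIKE

Fix: Replace '=' with LIKE so 'B%' is treated as a pattern

Corrected query:
SELECT id, title FROM books WHERE title LIKE 'B%'

Result:
id | title       
---+-------------
6  | Burmese Days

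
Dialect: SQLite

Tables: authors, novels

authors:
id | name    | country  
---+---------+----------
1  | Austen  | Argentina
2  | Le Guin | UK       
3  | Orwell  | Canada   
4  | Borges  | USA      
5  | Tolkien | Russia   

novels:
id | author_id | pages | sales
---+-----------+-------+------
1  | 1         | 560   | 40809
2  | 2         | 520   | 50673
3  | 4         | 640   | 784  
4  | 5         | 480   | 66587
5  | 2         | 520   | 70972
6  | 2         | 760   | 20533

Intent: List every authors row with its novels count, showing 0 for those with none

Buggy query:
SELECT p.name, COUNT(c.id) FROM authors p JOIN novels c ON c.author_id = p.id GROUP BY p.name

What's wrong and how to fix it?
Bug: INNER JOIN drops authors rows that have no matching novels rows

Fix: Switch to LEFT JOIN to retain unmatched parent rows

Corrected query:
SELECT p.name, COUNT(c.id) FROM authors p LEFT JOIN novels c ON c.author_id = p.id GROUP BY p.name

Result:
name    | COUNT(c.id)
--------+------------
Austen  | 1          
Borges  | 1          
Le Guin | 3          
Orwell  | 0          
Tolkien | 1          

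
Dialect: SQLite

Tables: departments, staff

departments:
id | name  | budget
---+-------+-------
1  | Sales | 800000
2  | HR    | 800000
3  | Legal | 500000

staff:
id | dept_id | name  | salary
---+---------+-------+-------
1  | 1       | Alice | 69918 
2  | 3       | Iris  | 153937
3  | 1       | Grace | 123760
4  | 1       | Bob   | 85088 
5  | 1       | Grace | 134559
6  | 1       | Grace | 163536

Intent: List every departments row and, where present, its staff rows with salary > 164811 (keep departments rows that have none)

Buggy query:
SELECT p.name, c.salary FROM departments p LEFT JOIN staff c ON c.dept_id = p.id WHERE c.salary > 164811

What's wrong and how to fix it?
Bug: A WHERE condition on the right-hand table after LEFT JOIN drops unmatched parents

Fix: Move the right-table condition into the ON clause so unmatched parents are kept

Corrected query:
SELECT p.name, c.salary FROM departments p LEFT JOIN staff c ON c.dept_id = p.id AND c.salary > 164811

Result:
name  | salary
------+-------
Sales | NULL  
HR    | NULL  
Legal | NULL  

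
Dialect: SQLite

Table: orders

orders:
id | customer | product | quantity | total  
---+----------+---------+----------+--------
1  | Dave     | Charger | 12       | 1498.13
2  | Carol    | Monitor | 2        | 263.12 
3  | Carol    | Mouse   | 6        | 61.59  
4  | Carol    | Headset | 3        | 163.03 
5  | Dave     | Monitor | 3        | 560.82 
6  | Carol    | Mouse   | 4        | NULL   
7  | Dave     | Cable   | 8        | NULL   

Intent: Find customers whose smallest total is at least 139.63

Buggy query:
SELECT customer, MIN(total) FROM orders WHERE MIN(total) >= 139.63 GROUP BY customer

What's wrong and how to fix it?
Bug: MIN() in WHERE is a misuse of aggregate

Fix: Replace WHERE with HAVING after the GROUP BY

Corrected query:
SELECT customer, MIN(total) FROM orders GROUP BY customer HAVING MIN(total) >= 139.63

Result:
customer | MIN(total)
---------+-----------
Dave     | 560.82    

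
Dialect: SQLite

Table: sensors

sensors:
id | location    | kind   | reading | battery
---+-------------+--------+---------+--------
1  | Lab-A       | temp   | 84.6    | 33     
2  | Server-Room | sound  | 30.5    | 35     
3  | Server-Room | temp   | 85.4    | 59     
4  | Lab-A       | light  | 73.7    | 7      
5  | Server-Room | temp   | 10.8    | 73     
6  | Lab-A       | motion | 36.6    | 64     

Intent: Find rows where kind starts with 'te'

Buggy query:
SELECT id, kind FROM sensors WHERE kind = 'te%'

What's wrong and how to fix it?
Bug: '=' compares the literal string including the % character; pattern matching needs LIKE

Fix: Replace '=' with LIKE so 'te%' is treated as a pattern

Corrected query:
SELECT id, kind FROM sensors WHERE kind LIKE 'te%'

Result:
id | kind
---+-----
1  | temp
3  | temp
5  | temp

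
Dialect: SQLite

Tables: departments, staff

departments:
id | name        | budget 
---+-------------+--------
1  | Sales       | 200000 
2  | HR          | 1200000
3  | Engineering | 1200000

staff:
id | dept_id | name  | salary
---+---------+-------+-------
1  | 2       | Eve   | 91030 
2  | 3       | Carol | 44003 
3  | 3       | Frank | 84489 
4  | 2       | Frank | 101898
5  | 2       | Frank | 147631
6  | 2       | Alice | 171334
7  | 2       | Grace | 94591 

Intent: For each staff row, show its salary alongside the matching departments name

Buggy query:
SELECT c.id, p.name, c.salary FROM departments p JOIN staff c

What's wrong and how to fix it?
Bug: Missing join condition: each staff row is matched to all departments rows instead of just its own

Fix: Specify the join condition linking the foreign key to the parent id

Corrected query:
SELECT c.id, p.name, c.salary FROM departments p JOIN staff c ON c.dept_id = p.id

Result:
id | name        | salary
---+-------------+-------
1  | HR          | 91030 
2  | Engineering | 44003 
3  | Engineering | 84489 
4  | HR          | 101898
5  | HR          | 147631
6  | HR          | 171334
7  | HR          | 94591 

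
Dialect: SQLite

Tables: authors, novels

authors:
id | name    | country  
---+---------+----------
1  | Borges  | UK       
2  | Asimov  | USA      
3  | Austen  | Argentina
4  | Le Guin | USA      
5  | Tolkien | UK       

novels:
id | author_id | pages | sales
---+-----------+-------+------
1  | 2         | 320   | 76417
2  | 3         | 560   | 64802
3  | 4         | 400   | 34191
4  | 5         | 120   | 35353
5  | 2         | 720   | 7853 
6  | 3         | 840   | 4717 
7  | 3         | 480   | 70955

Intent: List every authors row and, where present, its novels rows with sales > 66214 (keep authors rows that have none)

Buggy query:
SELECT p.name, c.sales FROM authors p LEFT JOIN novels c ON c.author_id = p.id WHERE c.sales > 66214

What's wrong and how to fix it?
Bug: Filtering c.sales in WHERE discards the NULL rows produced by LEFT JOIN, turning it into an inner join

Fix: Put 'c.sales > 66214' in the JOIN's ON clause instead of WHERE

Corrected query:
SELECT p.name, c.sales FROM authors p LEFT JOIN novels c ON c.author_id = p.id AND c.sales > 66214

Result:
name    | sales
--------+------
Borges  | NULL 
Asimov  | 76417
Austen  | 70955
Le Guin | NULL 
Tolkien | NULL 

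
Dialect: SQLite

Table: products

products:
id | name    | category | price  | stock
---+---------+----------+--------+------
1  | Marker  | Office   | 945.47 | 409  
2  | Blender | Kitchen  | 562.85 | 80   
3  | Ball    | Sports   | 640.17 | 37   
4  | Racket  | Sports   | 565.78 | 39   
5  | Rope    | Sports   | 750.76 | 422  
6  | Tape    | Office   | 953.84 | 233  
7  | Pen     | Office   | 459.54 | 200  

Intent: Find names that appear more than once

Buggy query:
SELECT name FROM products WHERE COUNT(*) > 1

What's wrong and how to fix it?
Bug: WHERE can't reference COUNT(*); aggregates are computed after WHERE

Fix: Group first, then use HAVING for the count condition

Corrected query:
SELECT name FROM products GROUP BY name HAVING COUNT(*) > 1

Result:
(no rows)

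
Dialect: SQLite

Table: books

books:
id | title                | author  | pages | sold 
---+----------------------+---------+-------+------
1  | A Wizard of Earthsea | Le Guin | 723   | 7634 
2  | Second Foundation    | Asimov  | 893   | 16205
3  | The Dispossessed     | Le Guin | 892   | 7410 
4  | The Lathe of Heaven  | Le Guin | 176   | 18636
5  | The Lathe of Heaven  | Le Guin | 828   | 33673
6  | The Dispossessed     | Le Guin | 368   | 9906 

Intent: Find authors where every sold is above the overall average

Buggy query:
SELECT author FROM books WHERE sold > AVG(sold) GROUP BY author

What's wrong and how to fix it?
Bug: AVG() is an aggregate; it can't sit directly in WHERE

Fix: Use a subquery for AVG and a HAVING MIN(...) filter so the condition holds for every row in the group

Corrected query:
SELECT author FROM books GROUP BY author HAVING MIN(sold) > (SELECT AVG(sold) FROM books)

Result:
author
------
Asimov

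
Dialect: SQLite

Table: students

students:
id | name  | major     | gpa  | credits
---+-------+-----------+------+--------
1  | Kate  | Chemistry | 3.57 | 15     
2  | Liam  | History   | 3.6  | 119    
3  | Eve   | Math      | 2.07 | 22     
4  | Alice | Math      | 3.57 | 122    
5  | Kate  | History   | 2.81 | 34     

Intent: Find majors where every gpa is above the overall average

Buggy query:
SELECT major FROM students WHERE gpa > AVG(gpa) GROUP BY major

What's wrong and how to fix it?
Bug: WHERE evaluates per row before aggregation, so AVG() is unavailable

Fix: Compute the overall average in a scalar subquery and compare each group's MIN against it in HAVING

Corrected query:
SELECT major FROM students GROUP BY major HAVING MIN(gpa) > (SELECT AVG(gpa) FROM students)

Result:
major    
---------
Chemistry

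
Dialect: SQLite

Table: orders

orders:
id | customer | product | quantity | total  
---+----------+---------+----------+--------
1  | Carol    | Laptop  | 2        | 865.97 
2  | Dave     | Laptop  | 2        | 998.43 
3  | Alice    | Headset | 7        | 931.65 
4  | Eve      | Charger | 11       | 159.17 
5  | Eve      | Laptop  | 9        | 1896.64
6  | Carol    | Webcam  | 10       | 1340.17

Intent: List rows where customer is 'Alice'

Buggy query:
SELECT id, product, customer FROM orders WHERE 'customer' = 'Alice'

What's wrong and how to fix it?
Bug: 'customer' in single quotes is a string literal, not the column; the comparison is literal-vs-literal and never true

Fix: Remove the quotes around the column name (or use double quotes for an identifier)

Corrected query:
SELECT id, product, customer FROM orders WHERE customer = 'Alice'

Result:
id | product | customer
---+---------+---------
3  | Headset | Alice   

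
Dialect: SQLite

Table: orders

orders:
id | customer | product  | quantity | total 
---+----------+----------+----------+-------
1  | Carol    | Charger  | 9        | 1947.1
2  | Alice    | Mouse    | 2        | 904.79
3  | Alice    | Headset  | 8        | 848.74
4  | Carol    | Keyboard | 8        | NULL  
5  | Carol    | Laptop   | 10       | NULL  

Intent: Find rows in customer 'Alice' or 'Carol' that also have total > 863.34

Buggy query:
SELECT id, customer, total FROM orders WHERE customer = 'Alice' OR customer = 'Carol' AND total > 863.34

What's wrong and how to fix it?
Bug: AND binds tighter than OR, so this parses as customer = 'Alice' OR (customer = 'Carol' AND total > 863.34)

Fix: Add parentheses around the OR so the AND applies to both alternatives

Corrected query:
SELECT id, customer, total FROM orders WHERE (customer = 'Alice' OR customer = 'Carol') AND total > 863.34

Result:
id | customer | total 
---+----------+-------
1  | Carol    | 1947.1
2  | Alice    | 904.79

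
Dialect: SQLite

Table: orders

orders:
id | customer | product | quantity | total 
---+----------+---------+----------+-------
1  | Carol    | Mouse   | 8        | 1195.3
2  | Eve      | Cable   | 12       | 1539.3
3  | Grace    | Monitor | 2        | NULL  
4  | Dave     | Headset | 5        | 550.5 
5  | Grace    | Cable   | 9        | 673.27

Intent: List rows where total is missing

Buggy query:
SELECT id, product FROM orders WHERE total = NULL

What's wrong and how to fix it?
Bug: '= NULL' is always unknown in SQL three-valued logic, so no rows match

Fix: Replace '= NULL' with 'IS NULL'

Corrected query:
SELECT id, product FROM orders WHERE total IS NULL

Result:
id | product
---+--------
3  | Monitor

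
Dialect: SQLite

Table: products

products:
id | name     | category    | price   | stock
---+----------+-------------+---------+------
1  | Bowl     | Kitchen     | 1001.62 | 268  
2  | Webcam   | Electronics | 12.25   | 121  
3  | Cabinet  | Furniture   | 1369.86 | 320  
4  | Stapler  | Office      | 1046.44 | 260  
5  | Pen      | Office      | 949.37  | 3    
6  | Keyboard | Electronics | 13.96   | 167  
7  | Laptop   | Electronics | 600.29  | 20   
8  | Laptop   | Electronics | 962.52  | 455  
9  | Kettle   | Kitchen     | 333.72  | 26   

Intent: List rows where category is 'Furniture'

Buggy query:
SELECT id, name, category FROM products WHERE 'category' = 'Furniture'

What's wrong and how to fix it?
Bug: 'category' in single quotes is a string literal, not the column; the comparison is literal-vs-literal and never true

Fix: Reference the column as category without single quotes

Corrected query:
SELECT id, name, category FROM products WHERE category = 'Furniture'

Result:
id | name    | category 
---+---------+----------
3  | Cabinet | Furniture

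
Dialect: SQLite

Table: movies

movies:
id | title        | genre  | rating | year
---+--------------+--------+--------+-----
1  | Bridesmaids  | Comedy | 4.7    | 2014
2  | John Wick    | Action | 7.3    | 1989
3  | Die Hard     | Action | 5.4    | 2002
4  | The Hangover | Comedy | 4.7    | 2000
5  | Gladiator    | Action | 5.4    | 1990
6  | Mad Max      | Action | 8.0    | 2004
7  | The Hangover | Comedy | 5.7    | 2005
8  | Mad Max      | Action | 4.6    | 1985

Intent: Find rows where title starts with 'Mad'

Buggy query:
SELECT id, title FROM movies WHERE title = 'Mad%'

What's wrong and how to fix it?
Bug: Wildcards only work with LIKE; '=' treats '%' as a literal character

Fix: Replace '=' with LIKE so 'Mad%' is treated as a pattern

Corrected query:
SELECT id, title FROM movies WHERE title LIKE 'Mad%'

Result:
id | title  
---+--------
6  | Mad Max
8  | Mad Max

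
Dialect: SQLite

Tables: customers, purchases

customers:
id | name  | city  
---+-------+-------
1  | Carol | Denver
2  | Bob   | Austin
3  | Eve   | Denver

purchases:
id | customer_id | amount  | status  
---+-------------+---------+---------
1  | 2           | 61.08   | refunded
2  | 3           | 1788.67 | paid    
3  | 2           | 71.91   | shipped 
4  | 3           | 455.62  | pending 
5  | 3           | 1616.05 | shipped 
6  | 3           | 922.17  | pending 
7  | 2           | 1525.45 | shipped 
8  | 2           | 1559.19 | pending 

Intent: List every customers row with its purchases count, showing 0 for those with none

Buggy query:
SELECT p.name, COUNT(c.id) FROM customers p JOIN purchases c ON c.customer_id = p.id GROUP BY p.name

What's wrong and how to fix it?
Bug: INNER JOIN drops customers rows that have no matching purchases rows

Fix: Use LEFT JOIN so parents without children still appear (COUNT(c.id) gives 0)

Corrected query:
SELECT p.name, COUNT(c.id) FROM customers p LEFT JOIN purchases c ON c.customer_id = p.id GROUP BY p.name

Result:
name  | COUNT(c.id)
------+------------
Bob   | 4          
Carol | 0          
Eve   | 4          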